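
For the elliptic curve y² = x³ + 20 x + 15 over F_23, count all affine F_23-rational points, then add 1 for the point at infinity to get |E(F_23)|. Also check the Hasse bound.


Affine points = {(1, 6), (1, 17), (6, 11), (6, 12), (9, 2), (9, 21), (11, 5), (11, 18), (14, 7), (14, 16), (17, 1), (17, 22), (19, 3), (19, 20), (21, 6), (21, 17)}; affine count = 16; |E(F_23)| = 17.

Discriminant check: Δ ∝ 4a³ + 27b² = 4·20³ + 27·15² = 4·8000 + 27·225 ≡ 10 (mod 23). Nonzero ⇒ E is nonsingular.
For each x ∈ F_23, compute rhs = x³ + 20·x + 15 mod 23, then count y ∈ F_23 with y² ≡ rhs.
  x = 0: rhs = 15, matching y values: none (0 points).
  x = 1: rhs = 13, matching y values: 6, 17 (2 points).
  x = 2: rhs = 17, matching y values: none (0 points).
  x = 3: rhs = 10, matching y values: none (0 points).
  x = 4: rhs = 21, matching y values: none (0 points).
  x = 5: rhs = 10, matching y values: none (0 points).
  x = 6: rhs = 6, matching y values: 11, 12 (2 points).
  x = 7: rhs = 15, matching y values: none (0 points).
  x = 8: rhs = 20, matching y values: none (0 points).
  x = 9: rhs = 4, matching y values: 2, 21 (2 points).
  x = 10: rhs = 19, matching y values: none (0 points).
  x = 11: rhs = 2, matching y values: 5, 18 (2 points).
  x = 12: rhs = 5, matching y values: none (0 points).
  x = 13: rhs = 11, matching y values: none (0 points).
  x = 14: rhs = 3, matching y values: 7, 16 (2 points).
  x = 15: rhs = 10, matching y values: none (0 points).
  x = 16: rhs = 15, matching y values: none (0 points).
  x = 17: rhs = 1, matching y values: 1, 22 (2 points).
  x = 18: rhs = 20, matching y values: none (0 points).
  x = 19: rhs = 9, matching y values: 3, 20 (2 points).
  x = 20: rhs = 20, matching y values: none (0 points).
  x = 21: rhs = 13, matching y values: 6, 17 (2 points).
  x = 22: rhs = 17, matching y values: none (0 points).
Total affine count: 16.
Full point count |E(F_23)| = 16 + 1 = 17.
Hasse bound: |17 − (23+1)| = |-7| = 7 ≤ 2√23 ≈ 9.5917 ✓.


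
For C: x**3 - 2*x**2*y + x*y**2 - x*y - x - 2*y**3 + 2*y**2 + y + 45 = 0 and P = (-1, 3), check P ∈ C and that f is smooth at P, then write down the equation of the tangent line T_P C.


Tangent line at P: 20*x - 48*y + 164 = 0.

Step 1: f(-1, 3) = 0, so P lies on C.
Step 2: partial derivatives
  f_x(x, y) = 3*x**2 - 4*x*y + y**2 - y - 1, f_y(x, y) = -2*x**2 + 2*x*y - x - 6*y**2 + 4*y + 1.
  f_x(P) = 20, f_y(P) = -48 (gradient nonzero, so P is smooth).
Step 3: tangent line at P: 20·(x − -1) + -48·(y − 3) = 0.
Expanding: 20*x - 48*y + 164 = 0.


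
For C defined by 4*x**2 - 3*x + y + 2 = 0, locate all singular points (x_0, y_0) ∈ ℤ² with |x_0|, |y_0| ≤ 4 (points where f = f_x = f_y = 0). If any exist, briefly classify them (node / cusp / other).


No singular points in the scanned grid; C is smooth there.

Compute partial derivatives:
  f_x = 8*x - 3.
  f_y = 1.
f_y = 1 is a nonzero constant, so f_y never vanishes: no point (x, y) can satisfy f = f_x = f_y = 0. In particular no (x, y) ∈ {−4, ..., 4}² is singular; the curve is smooth.


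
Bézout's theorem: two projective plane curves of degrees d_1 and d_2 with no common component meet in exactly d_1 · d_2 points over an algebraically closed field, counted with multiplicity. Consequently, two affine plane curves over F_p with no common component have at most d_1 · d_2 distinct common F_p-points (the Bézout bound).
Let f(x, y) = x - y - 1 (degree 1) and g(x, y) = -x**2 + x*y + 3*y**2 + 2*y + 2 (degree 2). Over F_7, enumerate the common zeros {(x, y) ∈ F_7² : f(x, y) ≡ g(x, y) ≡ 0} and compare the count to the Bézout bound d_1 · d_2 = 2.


Common zeros: ∅; count = 0; Bézout bound = 2.

deg(f) = 1, deg(g) = 2, so Bézout bound = 2.
Scan x ∈ F_7. For each x, list the y ∈ F_7 with f(x, y) ≡ 0 and those with g(x, y) ≡ 0 (mod 7); the common zeros in that column are the intersection.
  x = 0: f ≡ 0 at y ∈ {6}; g ≡ 0 at y ∈ {1, 3}; common: ∅.
  x = 1: f ≡ 0 at y ∈ {0}; g ≡ 0 at y ∈ {1, 5}; common: ∅.
  x = 2: f ≡ 0 at y ∈ {1}; g ≡ 0 at y ∈ ∅; common: ∅.
  x = 3: f ≡ 0 at y ∈ {2}; g ≡ 0 at y ∈ {0, 3}; common: ∅.
  x = 4: f ≡ 0 at y ∈ {3}; g ≡ 0 at y ∈ {0, 5}; common: ∅.
  x = 5: f ≡ 0 at y ∈ {4}; g ≡ 0 at y ∈ ∅; common: ∅.
  x = 6: f ≡ 0 at y ∈ {5}; g ≡ 0 at y ∈ ∅; common: ∅.
Collecting: common zeros = ∅, so the count is 0.
Comparison with the Bézout bound: 0 ≤ 2 = deg(f)·deg(g), as expected for curves with no common component (the affine F_7-count falls short of the bound because intersections may lie at infinity, over extension fields, or carry multiplicity).


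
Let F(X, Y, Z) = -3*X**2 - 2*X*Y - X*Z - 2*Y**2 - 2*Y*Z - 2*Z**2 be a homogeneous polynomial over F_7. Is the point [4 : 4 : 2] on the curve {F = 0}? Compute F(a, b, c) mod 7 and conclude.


F(4,4,2) ≡ 3 (mod 7); P is NOT on the curve.

Evaluate F(4, 4, 2) term-by-term (mod 7).
  -3*X**2 ↦ -3·16·1·1 = -48
  -2*X*Y ↦ -2·4·4·1 = -32
  -X*Z ↦ -1·4·1·2 = -8
  -2*Y**2 ↦ -2·1·16·1 = -32
  -2*Y*Z ↦ -2·1·4·2 = -16
  -2*Z**2 ↦ -2·1·1·4 = -8
Sum: F(4, 4, 2) = (-48) + (-32) + (-8) + (-32) + (-16) + (-8) = -144.
Reducing mod 7: -144 ≡ 3 (mod 7).
Since F(a, b, c) ≡ 3 ≠ 0 (mod 7), P does NOT lie on the curve.


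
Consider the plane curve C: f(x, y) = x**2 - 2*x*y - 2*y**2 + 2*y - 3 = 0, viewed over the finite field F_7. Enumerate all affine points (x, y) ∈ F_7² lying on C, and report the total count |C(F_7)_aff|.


Affine F_7-points: {(0, 2), (0, 6), (3, 1), (3, 4), (4, 2), (5, 4), (5, 6), (6, 1)}; count = 8.

For each of the 49 pairs (x, y) ∈ F_7², evaluate f(x, y) mod 7. Record the zeros.
  x = 0: [0↦4, 1↦4, 2↦0, 3↦6, 4↦1, 5↦6, 6↦0]  zeros at y ∈ {2, 6}
  x = 1: [0↦5, 1↦3, 2↦4, 3↦1, 4↦1, 5↦4, 6↦3]  zeros at y ∈ ∅
  x = 2: [0↦1, 1↦4, 2↦3, 3↦5, 4↦3, 5↦4, 6↦1]  zeros at y ∈ ∅
  x = 3: [0↦6, 1↦0, 2↦4, 3↦4, 4↦0, 5↦6, 6↦1]  zeros at y ∈ {1, 4}
  x = 4: [0↦6, 1↦5, 2↦0, 3↦5, 4↦6, 5↦3, 6↦3]  zeros at y ∈ {2}
  x = 5: [0↦1, 1↦5, 2↦5, 3↦1, 4↦0, 5↦2, 6↦0]  zeros at y ∈ {4, 6}
  x = 6: [0↦5, 1↦0, 2↦5, 3↦6, 4↦3, 5↦3, 6↦6]  zeros at y ∈ {1}
Collecting zeros: affine points = {(0, 2), (0, 6), (3, 1), (3, 4), (4, 2), (5, 4), (5, 6), (6, 1)}.
Total count |C(F_7)_aff| = 8.


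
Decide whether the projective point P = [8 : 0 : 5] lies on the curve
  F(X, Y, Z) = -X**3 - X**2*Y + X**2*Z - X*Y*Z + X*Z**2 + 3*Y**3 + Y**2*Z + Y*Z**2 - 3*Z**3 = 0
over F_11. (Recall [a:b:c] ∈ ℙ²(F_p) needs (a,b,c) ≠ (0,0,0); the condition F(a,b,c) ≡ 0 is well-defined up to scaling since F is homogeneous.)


F(8,0,5) ≡ 7 (mod 11); P is NOT on the curve.

Evaluate F(8, 0, 5) term-by-term (mod 11).
  -X**3 ↦ -1·512·1·1 = -512
  -X**2*Y ↦ -1·64·0·1 = 0
  X**2*Z ↦ 1·64·1·5 = 320
  -X*Y*Z ↦ -1·8·0·5 = 0
  X*Z**2 ↦ 1·8·1·25 = 200
  3*Y**3 ↦ 3·1·0·1 = 0
  Y**2*Z ↦ 1·1·0·5 = 0
  Y*Z**2 ↦ 1·1·0·25 = 0
  -3*Z**3 ↦ -3·1·1·125 = -375
Sum: F(8, 0, 5) = (-512) + (0) + (320) + (0) + (200) + (0) + (0) + (0) + (-375) = -367.
Reducing mod 11: -367 ≡ 7 (mod 11).
Since F(a, b, c) ≡ 7 ≠ 0 (mod 11), P does NOT lie on the curve.


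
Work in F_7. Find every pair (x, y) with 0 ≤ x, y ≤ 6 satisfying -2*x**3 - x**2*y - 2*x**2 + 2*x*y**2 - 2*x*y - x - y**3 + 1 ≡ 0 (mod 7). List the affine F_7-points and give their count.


Affine F_7-points: {(0, 1), (0, 2), (0, 4), (3, 1), (6, 1), (6, 5), (6, 6)}; count = 7.

For each of the 49 pairs (x, y) ∈ F_7², evaluate f(x, y) mod 7. Record the zeros.
  x = 0: [0↦1, 1↦0, 2↦0, 3↦2, 4↦0, 5↦2, 6↦2]  zeros at y ∈ {1, 2, 4}
  x = 1: [0↦3, 1↦1, 2↦4, 3↦6, 4↦1, 5↦4, 6↦2]  zeros at y ∈ ∅
  x = 2: [0↦3, 1↦5, 2↦2, 3↦2, 4↦6, 5↦1, 6↦2]  zeros at y ∈ ∅
  x = 3: [0↦3, 1↦0, 2↦3, 3↦6, 4↦3, 5↦2, 6↦4]  zeros at y ∈ {1}
  x = 4: [0↦5, 1↦2, 2↦2, 3↦6, 4↦1, 5↦2, 6↦3]  zeros at y ∈ ∅
  x = 5: [0↦4, 1↦6, 2↦1, 3↦4, 4↦2, 5↦3, 6↦1]  zeros at y ∈ ∅
  x = 6: [0↦2, 1↦0, 2↦2, 3↦2, 4↦1, 5↦0, 6↦0]  zeros at y ∈ {1, 5, 6}
Collecting zeros: affine points = {(0, 1), (0, 2), (0, 4), (3, 1), (6, 1), (6, 5), (6, 6)}.
Total count |C(F_7)_aff| = 7.


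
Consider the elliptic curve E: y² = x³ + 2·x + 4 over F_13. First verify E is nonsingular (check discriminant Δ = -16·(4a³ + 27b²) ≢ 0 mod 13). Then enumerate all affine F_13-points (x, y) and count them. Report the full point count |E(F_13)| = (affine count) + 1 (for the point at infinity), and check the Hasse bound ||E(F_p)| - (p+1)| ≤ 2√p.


Affine points = {(0, 2), (0, 11), (2, 4), (2, 9), (5, 3), (5, 10), (7, 6), (7, 7), (8, 5), (8, 8), (9, 6), (9, 7), (10, 6), (10, 7), (12, 1), (12, 12)}; affine count = 16; |E(F_13)| = 17.

Discriminant check: Δ ∝ 4a³ + 27b² = 4·2³ + 27·4² = 4·8 + 27·16 ≡ 9 (mod 13). Nonzero ⇒ E is nonsingular.
For each x ∈ F_13, compute rhs = x³ + 2·x + 4 mod 13, then count y ∈ F_13 with y² ≡ rhs.
  x = 0: rhs = 4, matching y values: 2, 11 (2 points).
  x = 1: rhs = 7, matching y values: none (0 points).
  x = 2: rhs = 3, matching y values: 4, 9 (2 points).
  x = 3: rhs = 11, matching y values: none (0 points).
  x = 4: rhs = 11, matching y values: none (0 points).
  x = 5: rhs = 9, matching y values: 3, 10 (2 points).
  x = 6: rhs = 11, matching y values: none (0 points).
  x = 7: rhs = 10, matching y values: 6, 7 (2 points).
  x = 8: rhs = 12, matching y values: 5, 8 (2 points).
  x = 9: rhs = 10, matching y values: 6, 7 (2 points).
  x = 10: rhs = 10, matching y values: 6, 7 (2 points).
  x = 11: rhs = 5, matching y values: none (0 points).
  x = 12: rhs = 1, matching y values: 1, 12 (2 points).
Total affine count: 16.
Full point count |E(F_13)| = 16 + 1 = 17.
Hasse bound: |17 − (13+1)| = |3| = 3 ≤ 2√13 ≈ 7.2111 ✓.


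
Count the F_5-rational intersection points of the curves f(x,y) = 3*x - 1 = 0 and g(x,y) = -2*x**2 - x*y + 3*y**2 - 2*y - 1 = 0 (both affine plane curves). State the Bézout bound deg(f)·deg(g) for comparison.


Common zeros: {(2, 1), (2, 2)}; count = 2; Bézout bound = 2.

deg(f) = 1, deg(g) = 2, so Bézout bound = 2.
Scan x ∈ F_5. For each x, list the y ∈ F_5 with f(x, y) ≡ 0 and those with g(x, y) ≡ 0 (mod 5); the common zeros in that column are the intersection.
  x = 0: f ≡ 0 at y ∈ ∅; g ≡ 0 at y ∈ {1, 3}; common: ∅.
  x = 1: f ≡ 0 at y ∈ ∅; g ≡ 0 at y ∈ {3}; common: ∅.
  x = 2: f ≡ 0 at y ∈ {0, 1, 2, 3, 4}; g ≡ 0 at y ∈ {1, 2}; common: {1, 2}.
  x = 3: f ≡ 0 at y ∈ ∅; g ≡ 0 at y ∈ ∅; common: ∅.
  x = 4: f ≡ 0 at y ∈ ∅; g ≡ 0 at y ∈ ∅; common: ∅.
Collecting: common zeros = {(2, 1), (2, 2)}, so the count is 2.
Comparison with the Bézout bound: 2 ≤ 2 = deg(f)·deg(g), as expected for curves with no common component (the bound is attained).


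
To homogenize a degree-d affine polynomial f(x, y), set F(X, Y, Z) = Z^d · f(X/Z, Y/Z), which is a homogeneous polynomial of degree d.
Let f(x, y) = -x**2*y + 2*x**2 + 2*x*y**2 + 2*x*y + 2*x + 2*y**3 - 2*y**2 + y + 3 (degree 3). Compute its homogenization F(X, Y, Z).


F(X, Y, Z) = -X**2*Y + 2*X**2*Z + 2*X*Y**2 + 2*X*Y*Z + 2*X*Z**2 + 2*Y**3 - 2*Y**2*Z + Y*Z**2 + 3*Z**3

deg(f) = 3.
Substitute x = X/Z, y = Y/Z into f, then multiply by Z^3.
  monomial -1·x^2·y^1 ↦ -1·X^2·Y^1·Z^0.
  monomial 2·x^2·y^0 ↦ 2·X^2·Y^0·Z^1.
  monomial 2·x^1·y^2 ↦ 2·X^1·Y^2·Z^0.
  monomial 2·x^1·y^1 ↦ 2·X^1·Y^1·Z^1.
  monomial 2·x^1·y^0 ↦ 2·X^1·Y^0·Z^2.
  monomial 2·x^0·y^3 ↦ 2·X^0·Y^3·Z^0.
  monomial -2·x^0·y^2 ↦ -2·X^0·Y^2·Z^1.
  monomial 1·x^0·y^1 ↦ 1·X^0·Y^1·Z^2.
  monomial 3·x^0·y^0 ↦ 3·X^0·Y^0·Z^3.
Collecting: F(X, Y, Z) = -X**2*Y + 2*X**2*Z + 2*X*Y**2 + 2*X*Y*Z + 2*X*Z**2 + 2*Y**3 - 2*Y**2*Z + Y*Z**2 + 3*Z**3.


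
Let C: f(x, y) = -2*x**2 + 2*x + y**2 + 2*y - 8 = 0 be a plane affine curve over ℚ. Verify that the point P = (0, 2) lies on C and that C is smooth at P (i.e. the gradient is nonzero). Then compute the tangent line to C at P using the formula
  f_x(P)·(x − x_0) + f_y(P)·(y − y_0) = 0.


Tangent line at P: 2*x + 6*y - 12 = 0.

Step 1: f(0, 2) = 0, so P lies on C.
Step 2: partial derivatives
  f_x(x, y) = 2 - 4*x, f_y(x, y) = 2*y + 2.
  f_x(P) = 2, f_y(P) = 6 (gradient nonzero, so P is smooth).
Step 3: tangent line at P: 2·(x − 0) + 6·(y − 2) = 0.
Expanding: 2*x + 6*y - 12 = 0.


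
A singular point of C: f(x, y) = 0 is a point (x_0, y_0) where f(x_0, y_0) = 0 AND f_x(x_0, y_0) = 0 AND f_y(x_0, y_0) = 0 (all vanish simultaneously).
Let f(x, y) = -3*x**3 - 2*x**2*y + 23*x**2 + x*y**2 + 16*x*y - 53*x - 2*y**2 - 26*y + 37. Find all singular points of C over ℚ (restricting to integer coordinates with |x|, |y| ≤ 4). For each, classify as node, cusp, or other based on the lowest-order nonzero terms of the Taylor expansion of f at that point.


Singular points: {(3, -2)}; classification: cusp.

Compute partial derivatives:
  f_x = -9*x**2 - 4*x*y + 46*x + y**2 + 16*y - 53.
  f_y = -2*x**2 + 2*x*y + 16*x - 4*y - 26.
Scan x_0 ∈ {−4, ..., 4}. For each x_0, f_y(x_0, y) is a polynomial in y; find its integer roots y ∈ {−4, ..., 4}, then test f_x and f at those candidates.
  x = -4: f_y(-4, y) = -12*y - 122; no integer root y with |y| ≤ 4.
  x = -3: f_y(-3, y) = -10*y - 92; no integer root y with |y| ≤ 4.
  x = -2: f_y(-2, y) = -8*y - 66; no integer root y with |y| ≤ 4.
  x = -1: f_y(-1, y) = -6*y - 44; no integer root y with |y| ≤ 4.
  x = 0: f_y(0, y) = -4*y - 26; no integer root y with |y| ≤ 4.
  x = 1: f_y(1, y) = -2*y - 12; no integer root y with |y| ≤ 4.
  x = 2: f_y(2, y) = -2; no integer root y with |y| ≤ 4.
  x = 3: f_y(3, y) = 2*y + 4; vanishes at y ∈ {-2}. (3, -2): f_x = 0, f = 0 — SINGULAR.
  x = 4: f_y(4, y) = 4*y + 6; no integer root y with |y| ≤ 4.
Only singular point on the grid: (3, -2).
Classify: substitute x = 3 + u, y = -2 + v and expand: f = -3*u**3 - 2*u**2*v + u*v**2 + v**2.
No constant or linear terms (consistent with a singular point). Quadratic part: v**2. Cubic part: -3*u**3 - 2*u**2*v + u*v**2.
The quadratic part v**2 is a perfect square, so there is a single (double) tangent line v = 0, i.e. y = -2. Restricting the cubic part to that line (v = 0) leaves -3*u**3 ≠ 0, so f is not divisible by v and the branch is v² ≈ 3*u**3 to lowest order — this is a cusp.
Classification: cusp.


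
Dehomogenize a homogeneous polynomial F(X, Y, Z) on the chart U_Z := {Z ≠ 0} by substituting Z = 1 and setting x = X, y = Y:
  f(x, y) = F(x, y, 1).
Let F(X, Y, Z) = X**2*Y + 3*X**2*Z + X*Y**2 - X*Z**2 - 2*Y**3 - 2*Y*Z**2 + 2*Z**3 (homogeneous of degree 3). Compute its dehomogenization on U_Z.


f(x, y) = x**2*y + 3*x**2 + x*y**2 - x - 2*y**3 - 2*y + 2

On U_Z we set Z = 1. Each monomial c·X^i·Y^j·Z^k in F becomes c·x^i·y^j·1^k = c·x^i·y^j.
Substituting Z = 1: F(X, Y, 1) = x**2*y + 3*x**2 + x*y**2 - x - 2*y**3 - 2*y + 2.
Note: deg(f) ≤ deg(F) = 3; strict inequality happens when F is divisible by Z (lost terms).


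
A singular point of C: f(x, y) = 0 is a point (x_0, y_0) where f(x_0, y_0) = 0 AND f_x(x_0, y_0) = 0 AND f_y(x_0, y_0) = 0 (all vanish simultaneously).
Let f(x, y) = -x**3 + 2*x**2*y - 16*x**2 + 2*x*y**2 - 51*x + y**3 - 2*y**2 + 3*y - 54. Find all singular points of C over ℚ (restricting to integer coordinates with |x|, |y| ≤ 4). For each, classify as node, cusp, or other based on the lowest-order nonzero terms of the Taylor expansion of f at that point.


Singular points: {(-3, 3)}; classification: node.

Compute partial derivatives:
  f_x = -3*x**2 + 4*x*y - 32*x + 2*y**2 - 51.
  f_y = 2*x**2 + 4*x*y + 3*y**2 - 4*y + 3.
Scan x_0 ∈ {−4, ..., 4}. For each x_0, f_y(x_0, y) is a polynomial in y; find its integer roots y ∈ {−4, ..., 4}, then test f_x and f at those candidates.
  x = -4: f_y(-4, y) = 3*y**2 - 20*y + 35; no integer root y with |y| ≤ 4.
  x = -3: f_y(-3, y) = 3*y**2 - 16*y + 21; vanishes at y ∈ {3}. (-3, 3): f_x = 0, f = 0 — SINGULAR.
  x = -2: f_y(-2, y) = 3*y**2 - 12*y + 11; no integer root y with |y| ≤ 4.
  x = -1: f_y(-1, y) = 3*y**2 - 8*y + 5; vanishes at y ∈ {1}. (-1, 1): f_x = -24 ≠ 0.
  x = 0: f_y(0, y) = 3*y**2 - 4*y + 3; no integer root y with |y| ≤ 4.
  x = 1: f_y(1, y) = 3*y**2 + 5; no integer root y with |y| ≤ 4.
  x = 2: f_y(2, y) = 3*y**2 + 4*y + 11; no integer root y with |y| ≤ 4.
  x = 3: f_y(3, y) = 3*y**2 + 8*y + 21; no integer root y with |y| ≤ 4.
  x = 4: f_y(4, y) = 3*y**2 + 12*y + 35; no integer root y with |y| ≤ 4.
Only singular point on the grid: (-3, 3).
Classify: substitute x = -3 + u, y = 3 + v and expand: f = -u**3 + 2*u**2*v - u**2 + 2*u*v**2 + v**3 + v**2.
No constant or linear terms (consistent with a singular point). Quadratic part: -u**2 + v**2. Cubic part: -u**3 + 2*u**2*v + 2*u*v**2 + v**3.
The quadratic part v**2 - u**2 = (v − u)(v + u) splits into two distinct linear factors, so there are two distinct tangent lines y − 3 = ±(x − -3) — this is a node (ordinary double point).
Classification: node.


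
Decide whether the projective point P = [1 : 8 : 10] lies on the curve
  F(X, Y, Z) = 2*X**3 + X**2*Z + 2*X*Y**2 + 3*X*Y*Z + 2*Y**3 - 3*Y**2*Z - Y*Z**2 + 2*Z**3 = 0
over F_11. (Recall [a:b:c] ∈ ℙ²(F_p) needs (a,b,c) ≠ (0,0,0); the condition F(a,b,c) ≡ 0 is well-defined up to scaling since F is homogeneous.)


F(1,8,10) ≡ 2 (mod 11); P is NOT on the curve.

Evaluate F(1, 8, 10) term-by-term (mod 11).
  2*X**3 ↦ 2·1·1·1 = 2
  X**2*Z ↦ 1·1·1·10 = 10
  2*X*Y**2 ↦ 2·1·64·1 = 128
  3*X*Y*Z ↦ 3·1·8·10 = 240
  2*Y**3 ↦ 2·1·512·1 = 1024
  -3*Y**2*Z ↦ -3·1·64·10 = -1920
  -Y*Z**2 ↦ -1·1·8·100 = -800
  2*Z**3 ↦ 2·1·1·1000 = 2000
Sum: F(1, 8, 10) = (2) + (10) + (128) + (240) + (1024) + (-1920) + (-800) + (2000) = 684.
Reducing mod 11: 684 ≡ 2 (mod 11).
Since F(a, b, c) ≡ 2 ≠ 0 (mod 11), P does NOT lie on the curve.


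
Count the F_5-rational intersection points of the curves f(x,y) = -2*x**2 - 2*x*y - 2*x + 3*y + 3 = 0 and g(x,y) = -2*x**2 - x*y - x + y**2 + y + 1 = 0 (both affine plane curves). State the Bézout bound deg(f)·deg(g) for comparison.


Common zeros: ∅; count = 0; Bézout bound = 4.

deg(f) = 2, deg(g) = 2, so Bézout bound = 4.
Scan x ∈ F_5. For each x, list the y ∈ F_5 with f(x, y) ≡ 0 and those with g(x, y) ≡ 0 (mod 5); the common zeros in that column are the intersection.
  x = 0: f ≡ 0 at y ∈ {4}; g ≡ 0 at y ∈ ∅; common: ∅.
  x = 1: f ≡ 0 at y ∈ {1}; g ≡ 0 at y ∈ ∅; common: ∅.
  x = 2: f ≡ 0 at y ∈ {1}; g ≡ 0 at y ∈ ∅; common: ∅.
  x = 3: f ≡ 0 at y ∈ {3}; g ≡ 0 at y ∈ {0, 2}; common: ∅.
  x = 4: f ≡ 0 at y ∈ ∅; g ≡ 0 at y ∈ {0, 3}; common: ∅.
Collecting: common zeros = ∅, so the count is 0.
Comparison with the Bézout bound: 0 ≤ 4 = deg(f)·deg(g), as expected for curves with no common component (the affine F_5-count falls short of the bound because intersections may lie at infinity, over extension fields, or carry multiplicity).


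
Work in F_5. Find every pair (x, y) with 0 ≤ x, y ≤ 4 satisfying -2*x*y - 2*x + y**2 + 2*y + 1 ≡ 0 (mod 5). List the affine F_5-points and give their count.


Affine F_5-points: {(0, 4), (1, 1), (1, 4), (2, 3), (2, 4), (3, 0), (3, 4), (4, 2), (4, 4)}; count = 9.

For each of the 25 pairs (x, y) ∈ F_5², evaluate f(x, y) mod 5. Record the zeros.
  x = 0: [0↦1, 1↦4, 2↦4, 3↦1, 4↦0]  zeros at y ∈ {4}
  x = 1: [0↦4, 1↦0, 2↦3, 3↦3, 4↦0]  zeros at y ∈ {1, 4}
  x = 2: [0↦2, 1↦1, 2↦2, 3↦0, 4↦0]  zeros at y ∈ {3, 4}
  x = 3: [0↦0, 1↦2, 2↦1, 3↦2, 4↦0]  zeros at y ∈ {0, 4}
  x = 4: [0↦3, 1↦3, 2↦0, 3↦4, 4↦0]  zeros at y ∈ {2, 4}
Collecting zeros: affine points = {(0, 4), (1, 1), (1, 4), (2, 3), (2, 4), (3, 0), (3, 4), (4, 2), (4, 4)}.
Total count |C(F_5)_aff| = 9.


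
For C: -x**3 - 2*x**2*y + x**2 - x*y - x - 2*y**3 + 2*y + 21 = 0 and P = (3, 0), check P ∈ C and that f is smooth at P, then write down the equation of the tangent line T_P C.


Tangent line at P: -22*x - 19*y + 66 = 0.

Step 1: f(3, 0) = 0, so P lies on C.
Step 2: partial derivatives
  f_x(x, y) = -3*x**2 - 4*x*y + 2*x - y - 1, f_y(x, y) = -2*x**2 - x - 6*y**2 + 2.
  f_x(P) = -22, f_y(P) = -19 (gradient nonzero, so P is smooth).
Step 3: tangent line at P: -22·(x − 3) + -19·(y − 0) = 0.
Expanding: -22*x - 19*y + 66 = 0.


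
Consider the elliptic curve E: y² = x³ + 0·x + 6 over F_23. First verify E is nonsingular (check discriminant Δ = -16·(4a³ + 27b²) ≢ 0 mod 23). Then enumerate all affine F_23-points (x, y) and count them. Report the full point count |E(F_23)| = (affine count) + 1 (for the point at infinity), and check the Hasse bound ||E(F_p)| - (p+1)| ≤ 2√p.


Affine points = {(0, 11), (0, 12), (4, 1), (4, 22), (5, 4), (5, 19), (7, 2), (7, 21), (8, 9), (8, 14), (11, 7), (11, 16), (12, 3), (12, 20), (13, 8), (13, 15), (14, 6), (14, 17), (15, 0), (16, 10), (16, 13), (20, 5), (20, 18)}; affine count = 23; |E(F_23)| = 24.

Discriminant check: Δ ∝ 4a³ + 27b² = 4·0³ + 27·6² = 4·0 + 27·36 ≡ 6 (mod 23). Nonzero ⇒ E is nonsingular.
For each x ∈ F_23, compute rhs = x³ + 0·x + 6 mod 23, then count y ∈ F_23 with y² ≡ rhs.
  x = 0: rhs = 6, matching y values: 11, 12 (2 points).
  x = 1: rhs = 7, matching y values: none (0 points).
  x = 2: rhs = 14, matching y values: none (0 points).
  x = 3: rhs = 10, matching y values: none (0 points).
  x = 4: rhs = 1, matching y values: 1, 22 (2 points).
  x = 5: rhs = 16, matching y values: 4, 19 (2 points).
  x = 6: rhs = 15, matching y values: none (0 points).
  x = 7: rhs = 4, matching y values: 2, 21 (2 points).
  x = 8: rhs = 12, matching y values: 9, 14 (2 points).
  x = 9: rhs = 22, matching y values: none (0 points).
  x = 10: rhs = 17, matching y values: none (0 points).
  x = 11: rhs = 3, matching y values: 7, 16 (2 points).
  x = 12: rhs = 9, matching y values: 3, 20 (2 points).
  x = 13: rhs = 18, matching y values: 8, 15 (2 points).
  x = 14: rhs = 13, matching y values: 6, 17 (2 points).
  x = 15: rhs = 0, matching y values: 0 (1 points).
  x = 16: rhs = 8, matching y values: 10, 13 (2 points).
  x = 17: rhs = 20, matching y values: none (0 points).
  x = 18: rhs = 19, matching y values: none (0 points).
  x = 19: rhs = 11, matching y values: none (0 points).
  x = 20: rhs = 2, matching y values: 5, 18 (2 points).
  x = 21: rhs = 21, matching y values: none (0 points).
  x = 22: rhs = 5, matching y values: none (0 points).
Total affine count: 23.
Full point count |E(F_23)| = 23 + 1 = 24.
Hasse bound: |24 − (23+1)| = |0| = 0 ≤ 2√23 ≈ 9.5917 ✓.


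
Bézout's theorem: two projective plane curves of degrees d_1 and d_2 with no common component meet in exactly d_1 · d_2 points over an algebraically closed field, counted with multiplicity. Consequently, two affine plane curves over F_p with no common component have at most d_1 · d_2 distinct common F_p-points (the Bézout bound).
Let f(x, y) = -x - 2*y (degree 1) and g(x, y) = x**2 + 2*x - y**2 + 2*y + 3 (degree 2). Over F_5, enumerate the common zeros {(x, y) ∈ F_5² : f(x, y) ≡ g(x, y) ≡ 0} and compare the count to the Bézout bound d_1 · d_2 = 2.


Common zeros: ∅; count = 0; Bézout bound = 2.

deg(f) = 1, deg(g) = 2, so Bézout bound = 2.
Scan x ∈ F_5. For each x, list the y ∈ F_5 with f(x, y) ≡ 0 and those with g(x, y) ≡ 0 (mod 5); the common zeros in that column are the intersection.
  x = 0: f ≡ 0 at y ∈ {0}; g ≡ 0 at y ∈ {3, 4}; common: ∅.
  x = 1: f ≡ 0 at y ∈ {2}; g ≡ 0 at y ∈ ∅; common: ∅.
  x = 2: f ≡ 0 at y ∈ {4}; g ≡ 0 at y ∈ ∅; common: ∅.
  x = 3: f ≡ 0 at y ∈ {1}; g ≡ 0 at y ∈ {3, 4}; common: ∅.
  x = 4: f ≡ 0 at y ∈ {3}; g ≡ 0 at y ∈ ∅; common: ∅.
Collecting: common zeros = ∅, so the count is 0.
Comparison with the Bézout bound: 0 ≤ 2 = deg(f)·deg(g), as expected for curves with no common component (the affine F_5-count falls short of the bound because intersections may lie at infinity, over extension fields, or carry multiplicity).


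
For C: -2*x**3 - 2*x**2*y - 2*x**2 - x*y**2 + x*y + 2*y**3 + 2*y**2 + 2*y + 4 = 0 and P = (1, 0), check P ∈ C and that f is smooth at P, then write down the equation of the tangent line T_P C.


Tangent line at P: -10*x + y + 10 = 0.

Step 1: f(1, 0) = 0, so P lies on C.
Step 2: partial derivatives
  f_x(x, y) = -6*x**2 - 4*x*y - 4*x - y**2 + y, f_y(x, y) = -2*x**2 - 2*x*y + x + 6*y**2 + 4*y + 2.
  f_x(P) = -10, f_y(P) = 1 (gradient nonzero, so P is smooth).
Step 3: tangent line at P: -10·(x − 1) + 1·(y − 0) = 0.
Expanding: -10*x + y + 10 = 0.


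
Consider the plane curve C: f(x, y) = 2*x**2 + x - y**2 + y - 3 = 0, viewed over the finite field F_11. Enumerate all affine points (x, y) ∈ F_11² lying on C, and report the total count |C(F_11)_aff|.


Affine F_11-points: {(0, 6), (1, 0), (1, 1), (4, 0), (4, 1), (5, 6), (6, 5), (6, 7), (8, 4), (8, 8), (10, 5), (10, 7)}; count = 12.

For each of the 121 pairs (x, y) ∈ F_11², evaluate f(x, y) mod 11. Record the zeros.
  x = 0: [0↦8, 1↦8, 2↦6, 3↦2, 4↦7, 5↦10, 6↦0, 7↦10, 8↦7, 9↦2, 10↦6]  zeros at y ∈ {6}
  x = 1: [0↦0, 1↦0, 2↦9, 3↦5, 4↦10, 5↦2, 6↦3, 7↦2, 8↦10, 9↦5, 10↦9]  zeros at y ∈ {0, 1}
  x = 2: [0↦7, 1↦7, 2↦5, 3↦1, 4↦6, 5↦9, 6↦10, 7↦9, 8↦6, 9↦1, 10↦5]  zeros at y ∈ ∅
  x = 3: [0↦7, 1↦7, 2↦5, 3↦1, 4↦6, 5↦9, 6↦10, 7↦9, 8↦6, 9↦1, 10↦5]  zeros at y ∈ ∅
  x = 4: [0↦0, 1↦0, 2↦9, 3↦5, 4↦10, 5↦2, 6↦3, 7↦2, 8↦10, 9↦5, 10↦9]  zeros at y ∈ {0, 1}
  x = 5: [0↦8, 1↦8, 2↦6, 3↦2, 4↦7, 5↦10, 6↦0, 7↦10, 8↦7, 9↦2, 10↦6]  zeros at y ∈ {6}
  x = 6: [0↦9, 1↦9, 2↦7, 3↦3, 4↦8, 5↦0, 6↦1, 7↦0, 8↦8, 9↦3, 10↦7]  zeros at y ∈ {5, 7}
  x = 7: [0↦3, 1↦3, 2↦1, 3↦8, 4↦2, 5↦5, 6↦6, 7↦5, 8↦2, 9↦8, 10↦1]  zeros at y ∈ ∅
  x = 8: [0↦1, 1↦1, 2↦10, 3↦6, 4↦0, 5↦3, 6↦4, 7↦3, 8↦0, 9↦6, 10↦10]  zeros at y ∈ {4, 8}
  x = 9: [0↦3, 1↦3, 2↦1, 3↦8, 4↦2, 5↦5, 6↦6, 7↦5, 8↦2, 9↦8, 10↦1]  zeros at y ∈ ∅
  x = 10: [0↦9, 1↦9, 2↦7, 3↦3, 4↦8, 5↦0, 6↦1, 7↦0, 8↦8, 9↦3, 10↦7]  zeros at y ∈ {5, 7}
Collecting zeros: affine points = {(0, 6), (1, 0), (1, 1), (4, 0), (4, 1), (5, 6), (6, 5), (6, 7), (8, 4), (8, 8), (10, 5), (10, 7)}.
Total count |C(F_11)_aff| = 12.


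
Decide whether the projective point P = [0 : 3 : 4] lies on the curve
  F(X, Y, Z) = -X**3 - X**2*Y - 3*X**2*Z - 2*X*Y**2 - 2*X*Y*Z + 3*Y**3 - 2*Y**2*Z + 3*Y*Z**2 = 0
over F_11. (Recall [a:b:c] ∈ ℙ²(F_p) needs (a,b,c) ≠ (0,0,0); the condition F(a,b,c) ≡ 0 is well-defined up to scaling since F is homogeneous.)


F(0,3,4) ≡ 10 (mod 11); P is NOT on the curve.

Evaluate F(0, 3, 4) term-by-term (mod 11).
  -X**3 ↦ -1·0·1·1 = 0
  -X**2*Y ↦ -1·0·3·1 = 0
  -3*X**2*Z ↦ -3·0·1·4 = 0
  -2*X*Y**2 ↦ -2·0·9·1 = 0
  -2*X*Y*Z ↦ -2·0·3·4 = 0
  3*Y**3 ↦ 3·1·27·1 = 81
  -2*Y**2*Z ↦ -2·1·9·4 = -72
  3*Y*Z**2 ↦ 3·1·3·16 = 144
Sum: F(0, 3, 4) = (0) + (0) + (0) + (0) + (0) + (81) + (-72) + (144) = 153.
Reducing mod 11: 153 ≡ 10 (mod 11).
Since F(a, b, c) ≡ 10 ≠ 0 (mod 11), P does NOT lie on the curve.


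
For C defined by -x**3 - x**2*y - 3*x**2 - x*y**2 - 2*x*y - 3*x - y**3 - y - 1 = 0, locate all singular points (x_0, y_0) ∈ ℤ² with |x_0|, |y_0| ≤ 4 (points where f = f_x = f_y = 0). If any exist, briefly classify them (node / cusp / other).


Singular points: {(-1, 0)}; classification: cusp.

Compute partial derivatives:
  f_x = -3*x**2 - 2*x*y - 6*x - y**2 - 2*y - 3.
  f_y = -x**2 - 2*x*y - 2*x - 3*y**2 - 1.
Scan x_0 ∈ {−4, ..., 4}. For each x_0, f_y(x_0, y) is a polynomial in y; find its integer roots y ∈ {−4, ..., 4}, then test f_x and f at those candidates.
  x = -4: f_y(-4, y) = -3*y**2 + 8*y - 9; no integer root y with |y| ≤ 4.
  x = -3: f_y(-3, y) = -3*y**2 + 6*y - 4; no integer root y with |y| ≤ 4.
  x = -2: f_y(-2, y) = -3*y**2 + 4*y - 1; vanishes at y ∈ {1}. (-2, 1): f_x = -2 ≠ 0.
  x = -1: f_y(-1, y) = -3*y**2 + 2*y; vanishes at y ∈ {0}. (-1, 0): f_x = 0, f = 0 — SINGULAR.
  x = 0: f_y(0, y) = -3*y**2 - 1; no integer root y with |y| ≤ 4.
  x = 1: f_y(1, y) = -3*y**2 - 2*y - 4; no integer root y with |y| ≤ 4.
  x = 2: f_y(2, y) = -3*y**2 - 4*y - 9; no integer root y with |y| ≤ 4.
  x = 3: f_y(3, y) = -3*y**2 - 6*y - 16; no integer root y with |y| ≤ 4.
  x = 4: f_y(4, y) = -3*y**2 - 8*y - 25; no integer root y with |y| ≤ 4.
Only singular point on the grid: (-1, 0).
Classify: substitute x = -1 + u, y = 0 + v and expand: f = -u**3 - u**2*v - u*v**2 - v**3 + v**2.
No constant or linear terms (consistent with a singular point). Quadratic part: v**2. Cubic part: -u**3 - u**2*v - u*v**2 - v**3.
The quadratic part v**2 is a perfect square, so there is a single (double) tangent line v = 0, i.e. y = 0. Restricting the cubic part to that line (v = 0) leaves -u**3 ≠ 0, so f is not divisible by v and the branch is v² ≈ u**3 to lowest order — this is a cusp.
Classification: cusp.


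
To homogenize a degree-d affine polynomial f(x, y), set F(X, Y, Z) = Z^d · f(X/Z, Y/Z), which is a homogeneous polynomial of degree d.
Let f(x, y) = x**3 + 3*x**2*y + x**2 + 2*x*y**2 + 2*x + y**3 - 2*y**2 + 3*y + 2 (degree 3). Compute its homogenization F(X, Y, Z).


F(X, Y, Z) = X**3 + 3*X**2*Y + X**2*Z + 2*X*Y**2 + 2*X*Z**2 + Y**3 - 2*Y**2*Z + 3*Y*Z**2 + 2*Z**3

deg(f) = 3.
Substitute x = X/Z, y = Y/Z into f, then multiply by Z^3.
  monomial 1·x^3·y^0 ↦ 1·X^3·Y^0·Z^0.
  monomial 3·x^2·y^1 ↦ 3·X^2·Y^1·Z^0.
  monomial 1·x^2·y^0 ↦ 1·X^2·Y^0·Z^1.
  monomial 2·x^1·y^2 ↦ 2·X^1·Y^2·Z^0.
  monomial 2·x^1·y^0 ↦ 2·X^1·Y^0·Z^2.
  monomial 1·x^0·y^3 ↦ 1·X^0·Y^3·Z^0.
  monomial -2·x^0·y^2 ↦ -2·X^0·Y^2·Z^1.
  monomial 3·x^0·y^1 ↦ 3·X^0·Y^1·Z^2.
  monomial 2·x^0·y^0 ↦ 2·X^0·Y^0·Z^3.
Collecting: F(X, Y, Z) = X**3 + 3*X**2*Y + X**2*Z + 2*X*Y**2 + 2*X*Z**2 + Y**3 - 2*Y**2*Z + 3*Y*Z**2 + 2*Z**3.


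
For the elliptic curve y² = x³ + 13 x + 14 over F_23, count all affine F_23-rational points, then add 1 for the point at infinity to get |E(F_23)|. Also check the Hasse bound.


Affine points = {(2, 5), (2, 18), (6, 3), (6, 20), (8, 3), (8, 20), (9, 3), (9, 20), (11, 4), (11, 19), (12, 9), (12, 14), (18, 10), (18, 13), (19, 6), (19, 17), (21, 7), (21, 16), (22, 0)}; affine count = 19; |E(F_23)| = 20.

Discriminant check: Δ ∝ 4a³ + 27b² = 4·13³ + 27·14² = 4·2197 + 27·196 ≡ 4 (mod 23). Nonzero ⇒ E is nonsingular.
For each x ∈ F_23, compute rhs = x³ + 13·x + 14 mod 23, then count y ∈ F_23 with y² ≡ rhs.
  x = 0: rhs = 14, matching y values: none (0 points).
  x = 1: rhs = 5, matching y values: none (0 points).
  x = 2: rhs = 2, matching y values: 5, 18 (2 points).
  x = 3: rhs = 11, matching y values: none (0 points).
  x = 4: rhs = 15, matching y values: none (0 points).
  x = 5: rhs = 20, matching y values: none (0 points).
  x = 6: rhs = 9, matching y values: 3, 20 (2 points).
  x = 7: rhs = 11, matching y values: none (0 points).
  x = 8: rhs = 9, matching y values: 3, 20 (2 points).
  x = 9: rhs = 9, matching y values: 3, 20 (2 points).
  x = 10: rhs = 17, matching y values: none (0 points).
  x = 11: rhs = 16, matching y values: 4, 19 (2 points).
  x = 12: rhs = 12, matching y values: 9, 14 (2 points).
  x = 13: rhs = 11, matching y values: none (0 points).
  x = 14: rhs = 19, matching y values: none (0 points).
  x = 15: rhs = 19, matching y values: none (0 points).
  x = 16: rhs = 17, matching y values: none (0 points).
  x = 17: rhs = 19, matching y values: none (0 points).
  x = 18: rhs = 8, matching y values: 10, 13 (2 points).
  x = 19: rhs = 13, matching y values: 6, 17 (2 points).
  x = 20: rhs = 17, matching y values: none (0 points).
  x = 21: rhs = 3, matching y values: 7, 16 (2 points).
  x = 22: rhs = 0, matching y values: 0 (1 points).
Total affine count: 19.
Full point count |E(F_23)| = 19 + 1 = 20.
Hasse bound: |20 − (23+1)| = |-4| = 4 ≤ 2√23 ≈ 9.5917 ✓.


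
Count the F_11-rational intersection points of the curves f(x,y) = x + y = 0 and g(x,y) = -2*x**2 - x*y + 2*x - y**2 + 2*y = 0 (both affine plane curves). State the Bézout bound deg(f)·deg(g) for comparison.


Common zeros: {(0, 0)}; count = 1; Bézout bound = 2.

deg(f) = 1, deg(g) = 2, so Bézout bound = 2.
Scan x ∈ F_11. For each x, list the y ∈ F_11 with f(x, y) ≡ 0 and those with g(x, y) ≡ 0 (mod 11); the common zeros in that column are the intersection.
  x = 0: f ≡ 0 at y ∈ {0}; g ≡ 0 at y ∈ {0, 2}; common: {0}.
  x = 1: f ≡ 0 at y ∈ {10}; g ≡ 0 at y ∈ {0, 1}; common: ∅.
  x = 2: f ≡ 0 at y ∈ {9}; g ≡ 0 at y ∈ ∅; common: ∅.
  x = 3: f ≡ 0 at y ∈ {8}; g ≡ 0 at y ∈ ∅; common: ∅.
  x = 4: f ≡ 0 at y ∈ {7}; g ≡ 0 at y ∈ ∅; common: ∅.
  x = 5: f ≡ 0 at y ∈ {6}; g ≡ 0 at y ∈ {1, 7}; common: ∅.
  x = 6: f ≡ 0 at y ∈ {5}; g ≡ 0 at y ∈ ∅; common: ∅.
  x = 7: f ≡ 0 at y ∈ {4}; g ≡ 0 at y ∈ ∅; common: ∅.
  x = 8: f ≡ 0 at y ∈ {3}; g ≡ 0 at y ∈ ∅; common: ∅.
  x = 9: f ≡ 0 at y ∈ {2}; g ≡ 0 at y ∈ {7, 8}; common: ∅.
  x = 10: f ≡ 0 at y ∈ {1}; g ≡ 0 at y ∈ {6, 8}; common: ∅.
Collecting: common zeros = {(0, 0)}, so the count is 1.
Comparison with the Bézout bound: 1 ≤ 2 = deg(f)·deg(g), as expected for curves with no common component (the affine F_11-count falls short of the bound because intersections may lie at infinity, over extension fields, or carry multiplicity).


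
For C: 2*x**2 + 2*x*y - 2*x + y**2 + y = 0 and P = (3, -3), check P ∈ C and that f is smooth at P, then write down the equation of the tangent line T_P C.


Tangent line at P: 4*x + y - 9 = 0.

Step 1: f(3, -3) = 0, so P lies on C.
Step 2: partial derivatives
  f_x(x, y) = 4*x + 2*y - 2, f_y(x, y) = 2*x + 2*y + 1.
  f_x(P) = 4, f_y(P) = 1 (gradient nonzero, so P is smooth).
Step 3: tangent line at P: 4·(x − 3) + 1·(y − -3) = 0.
Expanding: 4*x + y - 9 = 0.


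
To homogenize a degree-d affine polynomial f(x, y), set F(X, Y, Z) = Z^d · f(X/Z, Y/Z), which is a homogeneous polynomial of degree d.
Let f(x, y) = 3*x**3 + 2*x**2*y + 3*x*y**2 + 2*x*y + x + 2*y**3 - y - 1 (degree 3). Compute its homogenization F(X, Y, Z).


F(X, Y, Z) = 3*X**3 + 2*X**2*Y + 3*X*Y**2 + 2*X*Y*Z + X*Z**2 + 2*Y**3 - Y*Z**2 - Z**3

deg(f) = 3.
Substitute x = X/Z, y = Y/Z into f, then multiply by Z^3.
  monomial 3·x^3·y^0 ↦ 3·X^3·Y^0·Z^0.
  monomial 2·x^2·y^1 ↦ 2·X^2·Y^1·Z^0.
  monomial 3·x^1·y^2 ↦ 3·X^1·Y^2·Z^0.
  monomial 2·x^1·y^1 ↦ 2·X^1·Y^1·Z^1.
  monomial 1·x^1·y^0 ↦ 1·X^1·Y^0·Z^2.
  monomial 2·x^0·y^3 ↦ 2·X^0·Y^3·Z^0.
  monomial -1·x^0·y^1 ↦ -1·X^0·Y^1·Z^2.
  monomial -1·x^0·y^0 ↦ -1·X^0·Y^0·Z^3.
Collecting: F(X, Y, Z) = 3*X**3 + 2*X**2*Y + 3*X*Y**2 + 2*X*Y*Z + X*Z**2 + 2*Y**3 - Y*Z**2 - Z**3.


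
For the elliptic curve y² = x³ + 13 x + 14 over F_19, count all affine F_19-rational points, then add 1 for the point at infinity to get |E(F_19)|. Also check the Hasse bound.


Affine points = {(1, 3), (1, 16), (3, 2), (3, 17), (4, 4), (4, 15), (6, 2), (6, 17), (7, 7), (7, 12), (9, 9), (9, 10), (10, 2), (10, 17), (11, 5), (11, 14), (12, 6), (12, 13), (13, 9), (13, 10), (16, 9), (16, 10), (18, 0)}; affine count = 23; |E(F_19)| = 24.

Discriminant check: Δ ∝ 4a³ + 27b² = 4·13³ + 27·14² = 4·2197 + 27·196 ≡ 1 (mod 19). Nonzero ⇒ E is nonsingular.
For each x ∈ F_19, compute rhs = x³ + 13·x + 14 mod 19, then count y ∈ F_19 with y² ≡ rhs.
  x = 0: rhs = 14, matching y values: none (0 points).
  x = 1: rhs = 9, matching y values: 3, 16 (2 points).
  x = 2: rhs = 10, matching y values: none (0 points).
  x = 3: rhs = 4, matching y values: 2, 17 (2 points).
  x = 4: rhs = 16, matching y values: 4, 15 (2 points).
  x = 5: rhs = 14, matching y values: none (0 points).
  x = 6: rhs = 4, matching y values: 2, 17 (2 points).
  x = 7: rhs = 11, matching y values: 7, 12 (2 points).
  x = 8: rhs = 3, matching y values: none (0 points).
  x = 9: rhs = 5, matching y values: 9, 10 (2 points).
  x = 10: rhs = 4, matching y values: 2, 17 (2 points).
  x = 11: rhs = 6, matching y values: 5, 14 (2 points).
  x = 12: rhs = 17, matching y values: 6, 13 (2 points).
  x = 13: rhs = 5, matching y values: 9, 10 (2 points).
  x = 14: rhs = 14, matching y values: none (0 points).
  x = 15: rhs = 12, matching y values: none (0 points).
  x = 16: rhs = 5, matching y values: 9, 10 (2 points).
  x = 17: rhs = 18, matching y values: none (0 points).
  x = 18: rhs = 0, matching y values: 0 (1 points).
Total affine count: 23.
Full point count |E(F_19)| = 23 + 1 = 24.
Hasse bound: |24 − (19+1)| = |4| = 4 ≤ 2√19 ≈ 8.7178 ✓.


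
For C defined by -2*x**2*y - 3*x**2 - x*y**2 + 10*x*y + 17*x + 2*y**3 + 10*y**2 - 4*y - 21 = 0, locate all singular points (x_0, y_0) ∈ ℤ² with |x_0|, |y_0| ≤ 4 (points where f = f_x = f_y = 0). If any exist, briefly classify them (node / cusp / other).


Singular points: {(3, -1)}; classification: node.

Compute partial derivatives:
  f_x = -4*x*y - 6*x - y**2 + 10*y + 17.
  f_y = -2*x**2 - 2*x*y + 10*x + 6*y**2 + 20*y - 4.
Scan x_0 ∈ {−4, ..., 4}. For each x_0, f_y(x_0, y) is a polynomial in y; find its integer roots y ∈ {−4, ..., 4}, then test f_x and f at those candidates.
  x = -4: f_y(-4, y) = 6*y**2 + 28*y - 76; no integer root y with |y| ≤ 4.
  x = -3: f_y(-3, y) = 6*y**2 + 26*y - 52; no integer root y with |y| ≤ 4.
  x = -2: f_y(-2, y) = 6*y**2 + 24*y - 32; no integer root y with |y| ≤ 4.
  x = -1: f_y(-1, y) = 6*y**2 + 22*y - 16; no integer root y with |y| ≤ 4.
  x = 0: f_y(0, y) = 6*y**2 + 20*y - 4; no integer root y with |y| ≤ 4.
  x = 1: f_y(1, y) = 6*y**2 + 18*y + 4; no integer root y with |y| ≤ 4.
  x = 2: f_y(2, y) = 6*y**2 + 16*y + 8; vanishes at y ∈ {-2}. (2, -2): f_x = -3 ≠ 0.
  x = 3: f_y(3, y) = 6*y**2 + 14*y + 8; vanishes at y ∈ {-1}. (3, -1): f_x = 0, f = 0 — SINGULAR.
  x = 4: f_y(4, y) = 6*y**2 + 12*y + 4; no integer root y with |y| ≤ 4.
Only singular point on the grid: (3, -1).
Classify: substitute x = 3 + u, y = -1 + v and expand: f = -2*u**2*v - u**2 - u*v**2 + 2*v**3 + v**2.
No constant or linear terms (consistent with a singular point). Quadratic part: -u**2 + v**2. Cubic part: -2*u**2*v - u*v**2 + 2*v**3.
The quadratic part v**2 - u**2 = (v − u)(v + u) splits into two distinct linear factors, so there are two distinct tangent lines y − -1 = ±(x − 3) — this is a node (ordinary double point).
Classification: node.


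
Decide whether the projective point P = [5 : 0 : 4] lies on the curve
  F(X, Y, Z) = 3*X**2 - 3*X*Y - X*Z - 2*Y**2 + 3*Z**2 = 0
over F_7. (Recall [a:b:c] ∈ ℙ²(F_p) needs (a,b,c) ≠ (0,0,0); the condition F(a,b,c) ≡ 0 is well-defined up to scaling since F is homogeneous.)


F(5,0,4) ≡ 5 (mod 7); P is NOT on the curve.

Evaluate F(5, 0, 4) term-by-term (mod 7).
  3*X**2 ↦ 3·25·1·1 = 75
  -3*X*Y ↦ -3·5·0·1 = 0
  -X*Z ↦ -1·5·1·4 = -20
  -2*Y**2 ↦ -2·1·0·1 = 0
  3*Z**2 ↦ 3·1·1·16 = 48
Sum: F(5, 0, 4) = (75) + (0) + (-20) + (0) + (48) = 103.
Reducing mod 7: 103 ≡ 5 (mod 7).
Since F(a, b, c) ≡ 5 ≠ 0 (mod 7), P does NOT lie on the curve.


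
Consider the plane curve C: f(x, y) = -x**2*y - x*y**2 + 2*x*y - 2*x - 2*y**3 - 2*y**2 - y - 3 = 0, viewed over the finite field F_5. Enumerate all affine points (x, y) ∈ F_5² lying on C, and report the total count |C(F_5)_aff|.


Affine F_5-points: {(1, 0), (1, 1), (2, 3), (3, 1), (3, 3)}; count = 5.

For each of the 25 pairs (x, y) ∈ F_5², evaluate f(x, y) mod 5. Record the zeros.
  x = 0: [0↦2, 1↦2, 2↦1, 3↦2, 4↦3]  zeros at y ∈ ∅
  x = 1: [0↦0, 1↦0, 2↦2, 3↦4, 4↦4]  zeros at y ∈ {0, 1}
  x = 2: [0↦3, 1↦1, 2↦4, 3↦0, 4↦2]  zeros at y ∈ {3}
  x = 3: [0↦1, 1↦0, 2↦2, 3↦0, 4↦2]  zeros at y ∈ {1, 3}
  x = 4: [0↦4, 1↦2, 2↦1, 3↦4, 4↦4]  zeros at y ∈ ∅
Collecting zeros: affine points = {(1, 0), (1, 1), (2, 3), (3, 1), (3, 3)}.
Total count |C(F_5)_aff| = 5.
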